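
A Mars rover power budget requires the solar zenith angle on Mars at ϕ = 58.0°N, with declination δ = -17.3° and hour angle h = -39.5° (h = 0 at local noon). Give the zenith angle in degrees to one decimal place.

cos θ_z = sin ϕ sin δ + cos ϕ cos δ cos h = -0.252188 + 0.390400 = 0.138212.
θ_z = arccos(0.138212) = 82.1°.

θ_z = 82.1°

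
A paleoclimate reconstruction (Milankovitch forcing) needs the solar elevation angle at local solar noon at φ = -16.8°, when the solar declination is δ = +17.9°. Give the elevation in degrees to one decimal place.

55.3°

At local noon the hour angle is zero, so the zenith angle equals |φ − δ| = |-16.8° − (+17.900°)| = 34.700°.
Elevation = 90° − 34.700° = 55.3°.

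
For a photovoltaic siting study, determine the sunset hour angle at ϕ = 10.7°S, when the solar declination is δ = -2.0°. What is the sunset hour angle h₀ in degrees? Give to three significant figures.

h₀ = 90.4°

cos h₀ = −tan ϕ · tan δ = −tan(-10.7°) × tan(-2.000°) = -0.0066, so h₀ = 1.5774 rad = 90.38°.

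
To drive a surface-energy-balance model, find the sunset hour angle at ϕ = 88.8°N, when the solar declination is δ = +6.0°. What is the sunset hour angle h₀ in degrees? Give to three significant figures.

Sunrise equation: cos h₀ = −tan ϕ · tan δ = -5.0176 ≤ −1, so the Sun never sets (polar day) and h₀ = π.

h₀ = 180°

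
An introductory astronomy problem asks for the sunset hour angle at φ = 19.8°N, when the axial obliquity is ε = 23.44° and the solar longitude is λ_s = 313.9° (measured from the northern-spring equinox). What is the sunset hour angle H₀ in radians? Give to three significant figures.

Solar declination: sin δ = sin ε · sin λ_s = sin 23.44° × sin 313.9° = -0.28663, so δ = -16.656°.
cos H₀ = −tan φ · tan δ = −tan(+19.8°) × tan(-16.656°) = 0.1077, so H₀ = 1.4629 rad = 83.82°.

H₀ = 1.46 rad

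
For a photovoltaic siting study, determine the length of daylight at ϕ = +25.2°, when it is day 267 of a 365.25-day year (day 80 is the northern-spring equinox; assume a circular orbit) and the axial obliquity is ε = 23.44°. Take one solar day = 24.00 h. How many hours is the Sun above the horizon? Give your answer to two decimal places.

Solar longitude: L_s = 360° × (267 − 80)/365.25 = 184.312°.
sin δ = sin 23.44° × sin 184.312° = -0.02991, so δ = -1.714°.
cos h₀ = −tan ϕ · tan δ = −tan(+25.2°) × tan(-1.714°) = 0.0141, so h₀ = 1.5567 rad = 89.19°.
Daylight = 2h₀/(2π) × 24.00 h = (1.5567/π) × 24.00 = 11.89 h.

11.89 h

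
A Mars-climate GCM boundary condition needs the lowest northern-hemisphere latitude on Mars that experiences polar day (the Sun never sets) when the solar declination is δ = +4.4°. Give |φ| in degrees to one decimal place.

Polar day requires cos H₀ = −tan φ tan δ ≤ −1, i.e. tan φ tan δ ≥ 1.
The boundary is |tan φ| · |tan δ| = 1, so |φ| = 90° − |δ| = 90° − 4.4° = 85.6° in the northern hemisphere.

|φ| = 85.6°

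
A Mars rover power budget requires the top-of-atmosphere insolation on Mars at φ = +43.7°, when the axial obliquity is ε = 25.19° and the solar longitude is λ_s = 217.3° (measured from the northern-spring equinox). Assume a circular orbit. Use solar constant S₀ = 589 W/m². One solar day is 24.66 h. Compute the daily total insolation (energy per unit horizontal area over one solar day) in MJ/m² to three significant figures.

7.35 MJ/m²

Solar declination: sin δ = sin ε · sin λ_s = sin 25.19° × sin 217.3° = -0.25792, so δ = -14.947°.
cos H₀ = −tan(+43.7°) tan(-14.947°) = 0.2551, H₀ = 1.3128 rad.
Bracket: H₀ sin φ sin δ + cos φ cos δ sin H₀ = 1.3128×0.69088×-0.25792 + 0.72297×0.96617×0.96691 = -0.233930 + 0.675398 = 0.441468.
Q̄ = (S₀/π) × [bracket] = (589/π) × 0.441468 = 82.768 W/m².
Daily total = Q̄ × 24.66 h × 3600 s/h = 82.768 × 24.66 × 3600 / 10⁶ = 7.348 MJ/m².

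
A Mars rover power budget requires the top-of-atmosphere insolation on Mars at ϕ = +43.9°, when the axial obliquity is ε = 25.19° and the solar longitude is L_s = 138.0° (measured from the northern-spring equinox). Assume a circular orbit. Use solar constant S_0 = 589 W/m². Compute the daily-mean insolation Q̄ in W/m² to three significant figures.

Solar declination: sin δ = sin ε · sin L_s = sin 25.19° × sin 138.0° = 0.28480, so δ = +16.547°.
cos h₀ = −tan(+43.9°) tan(+16.547°) = -0.2859, h₀ = 1.8607 rad.
Bracket: h₀ sin ϕ sin δ + cos ϕ cos δ sin h₀ = 1.8607×0.69340×0.28480 + 0.72055×0.95859×0.95826 = 0.367452 + 0.661882 = 1.029334.
Q̄ = (S_0/π) × [bracket] = (589/π) × 1.029334 = 193.0 W/m².

Q̄ ≈ 193 W/m²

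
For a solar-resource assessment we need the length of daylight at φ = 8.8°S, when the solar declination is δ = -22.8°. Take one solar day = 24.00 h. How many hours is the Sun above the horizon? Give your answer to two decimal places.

cos H₀ = −tan φ · tan δ = −tan(-8.8°) × tan(-22.800°) = -0.0651, so H₀ = 1.6359 rad = 93.73°.
Daylight = 2H₀/(2π) × 24.00 h = (1.6359/π) × 24.00 = 12.50 h.

12.50 h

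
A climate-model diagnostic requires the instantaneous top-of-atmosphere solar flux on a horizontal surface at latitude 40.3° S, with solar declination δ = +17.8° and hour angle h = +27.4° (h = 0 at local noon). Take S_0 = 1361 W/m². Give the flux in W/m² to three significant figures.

cos θ_z = sin ϕ sin δ + cos ϕ cos δ cos h = -0.197721 + 0.644695 = 0.446974.
Flux = S_0 · cos θ_z = 1361 × 0.446974 = 608.3 W/m².

608 W/m²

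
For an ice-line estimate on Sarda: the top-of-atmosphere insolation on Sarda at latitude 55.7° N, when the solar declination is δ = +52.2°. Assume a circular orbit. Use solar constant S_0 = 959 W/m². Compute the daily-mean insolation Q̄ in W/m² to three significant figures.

Q̄ ≈ 626 W/m²

cos h₀ = −tan(+55.7°) tan(+52.200°) = -1.8899 ≤ −1 ⇒ polar day, h₀ = π.
Bracket: h₀ sin ϕ sin δ + cos ϕ cos δ sin h₀ = 3.1416×0.82610×0.79016 + 0.56353×0.61291×0.00000 = 2.050683 + 0.000000 = 2.050683.
Q̄ = (S_0/π) × [bracket] = (959/π) × 2.050683 = 626.0 W/m².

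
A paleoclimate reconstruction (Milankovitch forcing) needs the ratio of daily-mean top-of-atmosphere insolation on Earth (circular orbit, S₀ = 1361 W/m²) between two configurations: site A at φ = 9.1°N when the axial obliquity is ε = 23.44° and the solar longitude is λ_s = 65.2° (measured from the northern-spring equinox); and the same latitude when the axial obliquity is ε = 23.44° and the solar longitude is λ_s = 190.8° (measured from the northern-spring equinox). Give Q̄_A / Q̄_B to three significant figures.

Q̄_A / Q̄_B ≈ 1.05

— Configuration A (φ=+9.1°):
Solar declination: sin δ = sin ε · sin λ_s = sin 23.44° × sin 65.2° = 0.36110, so δ = +21.168°.
cos H₀ = −tan(+9.1°) tan(+21.168°) = -0.0620, H₀ = 1.6329 rad.
Bracket: H₀ sin φ sin δ + cos φ cos δ sin H₀ = 1.6329×0.15816×0.36110 + 0.98741×0.93253×0.99807 = 0.093257 + 0.919012 = 1.012269.
Q̄ = (S₀/π) × [bracket] = (1361/π) × 1.012269 = 438.53 W/m².
— Configuration B (φ=+9.1°):
Solar declination: sin δ = sin ε · sin λ_s = sin 23.44° × sin 190.8° = -0.07454, so δ = -4.275°.
cos H₀ = −tan(+9.1°) tan(-4.275°) = 0.0120, H₀ = 1.5588 rad.
Bracket: H₀ sin φ sin δ + cos φ cos δ sin H₀ = 1.5588×0.15816×-0.07454 + 0.98741×0.99722×0.99993 = -0.018377 + 0.984596 = 0.966219.
Q̄ = (S₀/π) × [bracket] = (1361/π) × 0.966219 = 418.59 W/m².
Ratio Q̄_A / Q̄_B = 438.53 / 418.59 = 1.048.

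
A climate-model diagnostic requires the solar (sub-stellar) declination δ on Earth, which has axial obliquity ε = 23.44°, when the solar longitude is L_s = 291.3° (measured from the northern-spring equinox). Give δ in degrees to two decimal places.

sin δ = sin ε · sin L_s = sin 23.44° × sin 291.3° = -0.370616.
δ = arcsin(-0.370616) = -21.75°.

δ = -21.75°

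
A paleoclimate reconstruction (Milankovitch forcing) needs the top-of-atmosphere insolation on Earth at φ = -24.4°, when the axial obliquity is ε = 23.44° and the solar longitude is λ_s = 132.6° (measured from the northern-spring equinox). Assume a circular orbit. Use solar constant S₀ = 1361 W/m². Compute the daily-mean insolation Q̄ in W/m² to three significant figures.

Solar declination: sin δ = sin ε · sin λ_s = sin 23.44° × sin 132.6° = 0.29281, so δ = +17.026°.
cos H₀ = −tan(-24.4°) tan(+17.026°) = 0.1389, H₀ = 1.4314 rad.
Bracket: H₀ sin φ sin δ + cos φ cos δ sin H₀ = 1.4314×-0.41310×0.29281 + 0.91068×0.95617×0.99030 = -0.173142 + 0.862318 = 0.689176.
Q̄ = (S₀/π) × [bracket] = (1361/π) × 0.689176 = 298.6 W/m².

Q̄ ≈ 299 W/m²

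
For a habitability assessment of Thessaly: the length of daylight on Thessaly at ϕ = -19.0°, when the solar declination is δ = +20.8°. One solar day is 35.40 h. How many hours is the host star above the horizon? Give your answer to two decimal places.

cos h₀ = −tan ϕ · tan δ = −tan(-19.0°) × tan(+20.800°) = 0.1308, so h₀ = 1.4396 rad = 82.48°.
Daylight = 2h₀/(2π) × 35.40 h = (1.4396/π) × 35.40 = 16.22 h.

16.22 h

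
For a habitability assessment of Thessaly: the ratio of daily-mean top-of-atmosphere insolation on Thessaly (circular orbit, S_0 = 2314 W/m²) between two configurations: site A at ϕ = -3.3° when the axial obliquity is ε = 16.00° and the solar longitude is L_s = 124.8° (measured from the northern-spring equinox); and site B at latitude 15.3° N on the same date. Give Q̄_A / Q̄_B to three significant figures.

— Configuration A (ϕ=-3.3°):
Solar declination: sin δ = sin ε · sin L_s = sin 16.00° × sin 124.8° = 0.22634, so δ = +13.082°.
cos h₀ = −tan(-3.3°) tan(+13.082°) = 0.0134, h₀ = 1.5574 rad.
Bracket: h₀ sin ϕ sin δ + cos ϕ cos δ sin h₀ = 1.5574×-0.05756×0.22634 + 0.99834×0.97405×0.99991 = -0.020290 + 0.972346 = 0.952056.
Q̄ = (S_0/π) × [bracket] = (2314/π) × 0.952056 = 701.26 W/m².
— Configuration B (ϕ=+15.3°):
cos h₀ = −tan(+15.3°) tan(+13.082°) = -0.0636, h₀ = 1.6344 rad.
Bracket: h₀ sin ϕ sin δ + cos ϕ cos δ sin h₀ = 1.6344×0.26387×0.22634 + 0.96456×0.97405×0.99798 = 0.097613 + 0.937632 = 1.035245.
Q̄ = (S_0/π) × [bracket] = (2314/π) × 1.035245 = 762.53 W/m².
Ratio Q̄_A / Q̄_B = 701.26 / 762.53 = 0.9196.

Q̄_A / Q̄_B ≈ 0.920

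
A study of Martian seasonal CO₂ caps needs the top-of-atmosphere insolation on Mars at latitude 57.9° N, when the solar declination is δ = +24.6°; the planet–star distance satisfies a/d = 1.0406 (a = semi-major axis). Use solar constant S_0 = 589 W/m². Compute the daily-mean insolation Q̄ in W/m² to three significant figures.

cos h₀ = −tan(+57.9°) tan(+24.600°) = -0.7299, h₀ = 2.3889 rad.
Bracket: h₀ sin ϕ sin δ + cos ϕ cos δ sin h₀ = 2.3889×0.84712×0.41628 + 0.53140×0.90924×0.68360 = 0.842420 + 0.330295 = 1.172715.
Inverse-square distance factor (a/d)² = 1.0406² = 1.082848.
Q̄ = (S_0/π) × 1.082848 × [bracket] = (589/π) × 1.082848 × 1.172715 = 238.1 W/m².

Q̄ ≈ 238 W/m²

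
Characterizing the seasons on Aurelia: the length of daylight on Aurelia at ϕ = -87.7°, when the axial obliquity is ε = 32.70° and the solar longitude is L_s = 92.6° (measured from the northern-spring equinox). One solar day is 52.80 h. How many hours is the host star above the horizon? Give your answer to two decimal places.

Solar declination: sin δ = sin ε · sin L_s = sin 32.70° × sin 92.6° = 0.53968, so δ = +32.662°.
cos h₀ = −tan ϕ · tan δ = 15.9609 ≥ 1, so the host star never rises (polar night) and h₀ = 0.
Daylight = 2h₀/(2π) × 52.80 h = (0.0000/π) × 52.80 = 0.00 h.

0.00 h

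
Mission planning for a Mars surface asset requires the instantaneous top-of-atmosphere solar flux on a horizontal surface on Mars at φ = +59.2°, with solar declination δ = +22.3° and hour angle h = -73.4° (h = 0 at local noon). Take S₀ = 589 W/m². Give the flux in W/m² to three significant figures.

cos θ_z = sin φ sin δ + cos φ cos δ cos h = 0.325938 + 0.135344 = 0.461282.
Flux = S₀ · cos θ_z = 589 × 0.461282 = 271.7 W/m².

272 W/m²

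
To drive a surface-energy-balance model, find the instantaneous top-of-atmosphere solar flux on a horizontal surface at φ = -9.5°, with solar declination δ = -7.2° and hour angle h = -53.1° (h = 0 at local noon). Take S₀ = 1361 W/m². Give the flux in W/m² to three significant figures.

cos θ_z = sin φ sin δ + cos φ cos δ cos h = 0.020686 + 0.587516 = 0.608202.
Flux = S₀ · cos θ_z = 1361 × 0.608202 = 827.8 W/m².

828 W/m²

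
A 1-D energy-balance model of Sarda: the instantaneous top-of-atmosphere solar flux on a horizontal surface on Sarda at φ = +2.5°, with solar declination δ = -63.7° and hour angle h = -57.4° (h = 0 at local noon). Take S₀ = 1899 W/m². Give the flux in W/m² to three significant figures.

cos θ_z = sin φ sin δ + cos φ cos δ cos h = -0.039104 + 0.238487 = 0.199383.
Flux = S₀ · cos θ_z = 1899 × 0.199383 = 378.6 W/m².

379 W/m²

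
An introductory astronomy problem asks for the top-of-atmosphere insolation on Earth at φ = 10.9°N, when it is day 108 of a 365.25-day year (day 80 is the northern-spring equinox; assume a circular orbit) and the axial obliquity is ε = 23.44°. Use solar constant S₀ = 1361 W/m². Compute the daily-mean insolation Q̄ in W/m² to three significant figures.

Solar longitude: λ_s = 360° × (108 − 80)/365.25 = 27.598°.
sin δ = sin 23.44° × sin 27.598° = 0.18428, so δ = +10.619°.
cos H₀ = −tan(+10.9°) tan(+10.619°) = -0.0361, H₀ = 1.6069 rad.
Bracket: H₀ sin φ sin δ + cos φ cos δ sin H₀ = 1.6069×0.18910×0.18428 + 0.98196×0.98287×0.99935 = 0.055996 + 0.964512 = 1.020508.
Q̄ = (S₀/π) × [bracket] = (1361/π) × 1.020508 = 442.1 W/m².

Q̄ ≈ 442 W/m²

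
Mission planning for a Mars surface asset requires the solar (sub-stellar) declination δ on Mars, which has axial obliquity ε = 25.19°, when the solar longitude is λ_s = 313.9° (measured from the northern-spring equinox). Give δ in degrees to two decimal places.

sin δ = sin ε · sin λ_s = sin 25.19° × sin 313.9° = -0.306682.
δ = arcsin(-0.306682) = -17.86°.

δ = -17.86°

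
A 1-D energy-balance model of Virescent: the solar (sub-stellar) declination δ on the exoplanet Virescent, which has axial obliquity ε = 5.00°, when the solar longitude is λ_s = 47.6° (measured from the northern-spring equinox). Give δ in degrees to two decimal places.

δ = +3.69°

sin δ = sin ε · sin λ_s = sin 5.00° × sin 47.6° = 0.064361.
δ = arcsin(0.064361) = +3.69°.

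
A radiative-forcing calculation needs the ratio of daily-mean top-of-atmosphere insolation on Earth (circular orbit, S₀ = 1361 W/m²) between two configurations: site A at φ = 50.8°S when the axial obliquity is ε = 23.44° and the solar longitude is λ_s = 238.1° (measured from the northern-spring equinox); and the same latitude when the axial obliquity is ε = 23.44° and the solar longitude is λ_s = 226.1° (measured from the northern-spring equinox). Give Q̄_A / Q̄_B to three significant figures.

Q̄_A / Q̄_B ≈ 1.07

— Configuration A (φ=-50.8°):
Solar declination: sin δ = sin ε · sin λ_s = sin 23.44° × sin 238.1° = -0.33771, so δ = -19.737°.
cos H₀ = −tan(-50.8°) tan(-19.737°) = -0.4399, H₀ = 2.0263 rad.
Bracket: H₀ sin φ sin δ + cos φ cos δ sin H₀ = 2.0263×-0.77494×-0.33771 + 0.63203×0.94125×0.89804 = 0.530293 + 0.534242 = 1.064535.
Q̄ = (S₀/π) × [bracket] = (1361/π) × 1.064535 = 461.18 W/m².
— Configuration B (φ=-50.8°):
Solar declination: sin δ = sin ε · sin λ_s = sin 23.44° × sin 226.1° = -0.28663, so δ = -16.656°.
cos H₀ = −tan(-50.8°) tan(-16.656°) = -0.3668, H₀ = 1.9464 rad.
Bracket: H₀ sin φ sin δ + cos φ cos δ sin H₀ = 1.9464×-0.77494×-0.28663 + 0.63203×0.95804×0.93029 = 0.432336 + 0.563300 = 0.995636.
Q̄ = (S₀/π) × [bracket] = (1361/π) × 0.995636 = 431.33 W/m².
Ratio Q̄_A / Q̄_B = 461.18 / 431.33 = 1.069.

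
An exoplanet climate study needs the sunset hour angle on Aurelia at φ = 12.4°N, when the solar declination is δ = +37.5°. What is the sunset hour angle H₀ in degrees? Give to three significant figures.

H₀ = 99.7°

cos H₀ = −tan φ · tan δ = −tan(+12.4°) × tan(+37.500°) = -0.1687, so H₀ = 1.7403 rad = 99.71°.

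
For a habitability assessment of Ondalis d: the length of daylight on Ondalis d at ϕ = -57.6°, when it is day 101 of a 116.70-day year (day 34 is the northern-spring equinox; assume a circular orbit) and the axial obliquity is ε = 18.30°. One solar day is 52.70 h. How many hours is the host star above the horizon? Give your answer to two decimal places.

30.15 h

Solar longitude: L_s = 360° × (101 − 34)/116.70 = 206.684°.
sin δ = sin 18.30° × sin 206.684° = -0.14100, so δ = -8.106°.
cos h₀ = −tan ϕ · tan δ = −tan(-57.6°) × tan(-8.106°) = -0.2244, so h₀ = 1.7972 rad = 102.97°.
Daylight = 2h₀/(2π) × 52.70 h = (1.7972/π) × 52.70 = 30.15 h.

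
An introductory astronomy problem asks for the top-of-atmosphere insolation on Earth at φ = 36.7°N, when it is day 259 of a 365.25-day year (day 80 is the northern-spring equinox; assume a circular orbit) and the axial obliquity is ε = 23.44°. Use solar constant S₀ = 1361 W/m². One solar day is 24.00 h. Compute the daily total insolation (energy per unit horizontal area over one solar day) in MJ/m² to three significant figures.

Solar longitude: λ_s = 360° × (259 − 80)/365.25 = 176.427°.
sin δ = sin 23.44° × sin 176.427° = 0.02479, so δ = +1.420°.
cos H₀ = −tan(+36.7°) tan(+1.420°) = -0.0185, H₀ = 1.5893 rad.
Bracket: H₀ sin φ sin δ + cos φ cos δ sin H₀ = 1.5893×0.59763×0.02479 + 0.80178×0.99969×0.99983 = 0.023546 + 0.801395 = 0.824941.
Q̄ = (S₀/π) × [bracket] = (1361/π) × 0.824941 = 357.38 W/m².
Daily total = Q̄ × 24.00 h × 3600 s/h = 357.38 × 24.00 × 3600 / 10⁶ = 30.88 MJ/m².

30.9 MJ/m²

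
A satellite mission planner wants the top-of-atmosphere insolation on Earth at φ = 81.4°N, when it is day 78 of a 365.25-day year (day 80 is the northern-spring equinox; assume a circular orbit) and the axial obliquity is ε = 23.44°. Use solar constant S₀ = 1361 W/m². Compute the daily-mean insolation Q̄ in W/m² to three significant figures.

Solar longitude: λ_s = 360° × (78 − 80)/365.25 = -1.971°, i.e. -1.971° + 360° = 358.029°.
sin δ = sin 23.44° × sin 358.029° = -0.01368, so δ = -0.784°.
cos H₀ = −tan(+81.4°) tan(-0.784°) = 0.0905, H₀ = 1.4802 rad.
Bracket: H₀ sin φ sin δ + cos φ cos δ sin H₀ = 1.4802×0.98876×-0.01368 + 0.14954×0.99991×0.99590 = -0.020022 + 0.148913 = 0.128891.
Q̄ = (S₀/π) × [bracket] = (1361/π) × 0.128891 = 55.84 W/m².

Q̄ ≈ 55.8 W/m²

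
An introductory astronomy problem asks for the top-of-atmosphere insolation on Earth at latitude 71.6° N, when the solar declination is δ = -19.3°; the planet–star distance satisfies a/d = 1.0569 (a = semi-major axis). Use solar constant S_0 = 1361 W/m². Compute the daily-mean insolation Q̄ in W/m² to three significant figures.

Q̄ ≈ 0.00 W/m²

cos h₀ = −tan(+71.6°) tan(-19.300°) = 1.0527 ≥ 1 ⇒ polar night, h₀ = 0 and Q̄ = 0.
Inverse-square distance factor (a/d)² = 1.0569² = 1.117038.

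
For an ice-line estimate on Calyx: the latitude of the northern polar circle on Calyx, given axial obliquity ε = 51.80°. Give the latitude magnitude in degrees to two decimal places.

38.20°

The polar circle is the lowest latitude that experiences at least one full rotation of continuous daylight at the northern-summer solstice; it lies at |φ| = 90° − ε = 90° − 51.80° = 38.20°.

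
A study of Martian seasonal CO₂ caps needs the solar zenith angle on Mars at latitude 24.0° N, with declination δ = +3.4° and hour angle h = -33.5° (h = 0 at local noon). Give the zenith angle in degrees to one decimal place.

θ_z = 38.3°

cos θ_z = sin ϕ sin δ + cos ϕ cos δ cos h = 0.024122 + 0.760452 = 0.784574.
θ_z = arccos(0.784574) = 38.3°.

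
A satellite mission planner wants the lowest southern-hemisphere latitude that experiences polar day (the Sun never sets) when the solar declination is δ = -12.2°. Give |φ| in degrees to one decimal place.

Polar day requires cos H₀ = −tan φ tan δ ≤ −1, i.e. tan φ tan δ ≥ 1.
The boundary is |tan φ| · |tan δ| = 1, so |φ| = 90° − |δ| = 90° − 12.2° = 77.8° in the southern hemisphere.

|φ| = 77.8°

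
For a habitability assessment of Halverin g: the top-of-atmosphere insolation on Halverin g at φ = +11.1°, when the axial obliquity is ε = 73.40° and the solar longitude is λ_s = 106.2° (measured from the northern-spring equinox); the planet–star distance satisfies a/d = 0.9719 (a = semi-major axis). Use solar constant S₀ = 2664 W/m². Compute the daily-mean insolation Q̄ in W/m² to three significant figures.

Solar declination: sin δ = sin ε · sin λ_s = sin 73.40° × sin 106.2° = 0.92027, so δ = +66.966°.
cos H₀ = −tan(+11.1°) tan(+66.966°) = -0.4614, H₀ = 2.0504 rad.
Bracket: H₀ sin φ sin δ + cos φ cos δ sin H₀ = 2.0504×0.19252×0.92027 + 0.98129×0.39128×0.88718 = 0.363270 + 0.340641 = 0.703911.
Inverse-square distance factor (a/d)² = 0.9719² = 0.944590.
Q̄ = (S₀/π) × 0.944590 × [bracket] = (2664/π) × 0.944590 × 0.703911 = 563.8 W/m².

Q̄ ≈ 564 W/m²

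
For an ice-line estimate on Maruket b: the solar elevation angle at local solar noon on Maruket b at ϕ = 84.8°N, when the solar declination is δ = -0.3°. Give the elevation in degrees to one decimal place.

4.9°

At local noon the hour angle is zero, so the zenith angle equals |ϕ − δ| = |+84.8° − (-0.300°)| = 85.100°.
Elevation = 90° − 85.100° = 4.9°.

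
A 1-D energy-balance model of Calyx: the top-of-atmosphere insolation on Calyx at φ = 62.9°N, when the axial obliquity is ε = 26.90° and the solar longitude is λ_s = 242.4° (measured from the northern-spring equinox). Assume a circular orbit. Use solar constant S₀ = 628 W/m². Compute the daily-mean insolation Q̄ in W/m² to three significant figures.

Solar declination: sin δ = sin ε · sin λ_s = sin 26.90° × sin 242.4° = -0.40095, so δ = -23.638°.
cos H₀ = −tan(+62.9°) tan(-23.638°) = 0.8553, H₀ = 0.5447 rad.
Bracket: H₀ sin φ sin δ + cos φ cos δ sin H₀ = 0.5447×0.89021×-0.40095 + 0.45554×0.91610×0.51816 = -0.194420 + 0.216239 = 0.021819.
Q̄ = (S₀/π) × [bracket] = (628/π) × 0.021819 = 4.362 W/m².

Q̄ ≈ 4.36 W/m²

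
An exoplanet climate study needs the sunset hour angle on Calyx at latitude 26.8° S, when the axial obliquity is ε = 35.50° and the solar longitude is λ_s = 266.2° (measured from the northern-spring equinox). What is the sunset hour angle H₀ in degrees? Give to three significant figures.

Solar declination: sin δ = sin ε · sin λ_s = sin 35.50° × sin 266.2° = -0.57943, so δ = -35.410°.
cos H₀ = −tan φ · tan δ = −tan(-26.8°) × tan(-35.410°) = -0.3591, so H₀ = 1.9381 rad = 111.05°.

H₀ = 111°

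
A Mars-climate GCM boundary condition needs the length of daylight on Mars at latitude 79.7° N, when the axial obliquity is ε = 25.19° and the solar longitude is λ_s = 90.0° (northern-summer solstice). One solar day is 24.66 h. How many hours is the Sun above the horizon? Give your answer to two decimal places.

24.66 h

Solar declination: sin δ = sin ε · sin λ_s = sin 25.19° × sin 90.0° = 0.42562, so δ = +25.190°.
Sunrise equation: cos H₀ = −tan φ · tan δ = -2.5882 ≤ −1, so the Sun never sets (polar day) and H₀ = π.
Daylight = 2H₀/(2π) × 24.66 h = (3.1416/π) × 24.66 = 24.66 h.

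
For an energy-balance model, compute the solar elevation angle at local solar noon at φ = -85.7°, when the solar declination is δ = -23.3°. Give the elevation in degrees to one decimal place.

At local noon the hour angle is zero, so the zenith angle equals |φ − δ| = |-85.7° − (-23.300°)| = 62.400°.
Elevation = 90° − 62.400° = 27.6°.

27.6°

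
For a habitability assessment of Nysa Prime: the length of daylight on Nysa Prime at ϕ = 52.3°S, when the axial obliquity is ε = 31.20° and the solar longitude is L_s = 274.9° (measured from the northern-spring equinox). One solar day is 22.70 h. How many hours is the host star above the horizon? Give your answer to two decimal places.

17.81 h

Solar declination: sin δ = sin ε · sin L_s = sin 31.20° × sin 274.9° = -0.51613, so δ = -31.073°.
cos h₀ = −tan ϕ · tan δ = −tan(-52.3°) × tan(-31.073°) = -0.7797, so h₀ = 2.4649 rad = 141.23°.
Daylight = 2h₀/(2π) × 22.70 h = (2.4649/π) × 22.70 = 17.81 h.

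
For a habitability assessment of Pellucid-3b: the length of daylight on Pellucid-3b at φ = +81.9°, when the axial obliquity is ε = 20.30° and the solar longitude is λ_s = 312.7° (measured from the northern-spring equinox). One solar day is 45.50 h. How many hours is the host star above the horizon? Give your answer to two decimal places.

0.00 h

Solar declination: sin δ = sin ε · sin λ_s = sin 20.30° × sin 312.7° = -0.25497, so δ = -14.772°.
cos H₀ = −tan φ · tan δ = 1.8527 ≥ 1, so the host star never rises (polar night) and H₀ = 0.
Daylight = 2H₀/(2π) × 45.50 h = (0.0000/π) × 45.50 = 0.00 h.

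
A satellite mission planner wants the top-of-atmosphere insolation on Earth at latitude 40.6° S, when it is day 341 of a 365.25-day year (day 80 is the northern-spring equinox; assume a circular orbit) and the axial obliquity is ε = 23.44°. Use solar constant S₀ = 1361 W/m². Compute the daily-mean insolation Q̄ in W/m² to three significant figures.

Q̄ ≈ 495 W/m²

Solar longitude: λ_s = 360° × (341 − 80)/365.25 = 257.248°.
sin δ = sin 23.44° × sin 257.248° = -0.38798, so δ = -22.829°.
cos H₀ = −tan(-40.6°) tan(-22.829°) = -0.3608, H₀ = 1.9399 rad.
Bracket: H₀ sin φ sin δ + cos φ cos δ sin H₀ = 1.9399×-0.65077×-0.38798 + 0.75927×0.92167×0.93264 = 0.489797 + 0.652658 = 1.142455.
Q̄ = (S₀/π) × [bracket] = (1361/π) × 1.142455 = 494.9 W/m².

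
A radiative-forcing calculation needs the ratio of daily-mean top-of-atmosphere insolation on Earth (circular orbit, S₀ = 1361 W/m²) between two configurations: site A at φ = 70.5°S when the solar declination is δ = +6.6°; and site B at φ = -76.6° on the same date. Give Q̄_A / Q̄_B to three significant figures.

Q̄_A / Q̄_B ≈ 2.18

— Configuration A (φ=-70.5°):
cos H₀ = −tan(-70.5°) tan(+6.600°) = 0.3267, H₀ = 1.2379 rad.
Bracket: H₀ sin φ sin δ + cos φ cos δ sin H₀ = 1.2379×-0.94264×0.11494 + 0.33381×0.99337×0.94512 = -0.134123 + 0.313399 = 0.179276.
Q̄ = (S₀/π) × [bracket] = (1361/π) × 0.179276 = 77.666 W/m².
— Configuration B (φ=-76.6°):
cos H₀ = −tan(-76.6°) tan(+6.600°) = 0.4857, H₀ = 1.0637 rad.
Bracket: H₀ sin φ sin δ + cos φ cos δ sin H₀ = 1.0637×-0.97278×0.11494 + 0.23175×0.99337×0.87414 = -0.118934 + 0.201239 = 0.082305.
Q̄ = (S₀/π) × [bracket] = (1361/π) × 0.082305 = 35.656 W/m².
Ratio Q̄_A / Q̄_B = 77.666 / 35.656 = 2.178.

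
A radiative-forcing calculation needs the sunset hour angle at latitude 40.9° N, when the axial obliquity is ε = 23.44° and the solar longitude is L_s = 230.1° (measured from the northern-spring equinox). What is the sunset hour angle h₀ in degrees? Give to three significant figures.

Solar declination: sin δ = sin ε · sin L_s = sin 23.44° × sin 230.1° = -0.30517, so δ = -17.768°.
cos h₀ = −tan ϕ · tan δ = −tan(+40.9°) × tan(-17.768°) = 0.2776, so h₀ = 1.2895 rad = 73.88°.

h₀ = 73.9°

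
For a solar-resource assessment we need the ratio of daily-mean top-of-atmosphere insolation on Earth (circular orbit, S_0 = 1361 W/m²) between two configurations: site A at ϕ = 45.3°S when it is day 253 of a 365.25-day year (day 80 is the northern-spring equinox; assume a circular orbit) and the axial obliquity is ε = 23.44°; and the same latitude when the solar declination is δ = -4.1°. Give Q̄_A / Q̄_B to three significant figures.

— Configuration A (ϕ=-45.3°):
Solar longitude: L_s = 360° × (253 − 80)/365.25 = 170.513°.
sin δ = sin 23.44° × sin 170.513° = 0.06556, so δ = +3.759°.
cos h₀ = −tan(-45.3°) tan(+3.759°) = 0.0664, h₀ = 1.5044 rad.
Bracket: h₀ sin ϕ sin δ + cos ϕ cos δ sin h₀ = 1.5044×-0.71080×0.06556 + 0.70339×0.99785×0.99779 = -0.070105 + 0.700327 = 0.630222.
Q̄ = (S_0/π) × [bracket] = (1361/π) × 0.630222 = 273.02 W/m².
— Configuration B (ϕ=-45.3°):
cos h₀ = −tan(-45.3°) tan(-4.100°) = -0.0724, h₀ = 1.6433 rad.
Bracket: h₀ sin ϕ sin δ + cos ϕ cos δ sin h₀ = 1.6433×-0.71080×-0.07150 + 0.70339×0.99744×0.99737 = 0.083516 + 0.699744 = 0.783260.
Q̄ = (S_0/π) × [bracket] = (1361/π) × 0.783260 = 339.32 W/m².
Ratio Q̄_A / Q̄_B = 273.02 / 339.32 = 0.8046.

Q̄_A / Q̄_B ≈ 0.805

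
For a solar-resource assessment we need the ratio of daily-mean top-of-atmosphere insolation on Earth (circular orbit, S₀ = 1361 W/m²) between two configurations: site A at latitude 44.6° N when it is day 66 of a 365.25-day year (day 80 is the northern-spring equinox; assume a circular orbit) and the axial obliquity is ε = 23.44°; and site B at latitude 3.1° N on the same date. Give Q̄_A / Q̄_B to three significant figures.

Q̄_A / Q̄_B ≈ 0.616

— Configuration A (φ=+44.6°):
Solar longitude: λ_s = 360° × (66 − 80)/365.25 = -13.799°, i.e. -13.799° + 360° = 346.201°.
sin δ = sin 23.44° × sin 346.201° = -0.09488, so δ = -5.444°.
cos H₀ = −tan(+44.6°) tan(-5.444°) = 0.0940, H₀ = 1.4767 rad.
Bracket: H₀ sin φ sin δ + cos φ cos δ sin H₀ = 1.4767×0.70215×-0.09488 + 0.71203×0.99549×0.99557 = -0.098378 + 0.705679 = 0.607301.
Q̄ = (S₀/π) × [bracket] = (1361/π) × 0.607301 = 263.09 W/m².
— Configuration B (φ=+3.1°):
cos H₀ = −tan(+3.1°) tan(-5.444°) = 0.0052, H₀ = 1.5656 rad.
Bracket: H₀ sin φ sin δ + cos φ cos δ sin H₀ = 1.5656×0.05408×-0.09488 + 0.99854×0.99549×0.99999 = -0.008033 + 0.994027 = 0.985994.
Q̄ = (S₀/π) × [bracket] = (1361/π) × 0.985994 = 427.15 W/m².
Ratio Q̄_A / Q̄_B = 263.09 / 427.15 = 0.6159.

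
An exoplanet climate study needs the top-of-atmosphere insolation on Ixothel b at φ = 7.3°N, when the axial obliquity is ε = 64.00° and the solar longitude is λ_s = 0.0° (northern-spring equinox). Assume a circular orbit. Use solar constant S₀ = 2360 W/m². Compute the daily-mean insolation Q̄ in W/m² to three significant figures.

Solar declination: sin δ = sin ε · sin λ_s = sin 64.00° × sin 0.0° = 0.00000, so δ = +0.000°.
cos H₀ = −tan(+7.3°) tan(+0.000°) = -0.0000, H₀ = 1.5708 rad.
Bracket: H₀ sin φ sin δ + cos φ cos δ sin H₀ = 1.5708×0.12706×0.00000 + 0.99189×1.00000×1.00000 = 0.000000 + 0.991890 = 0.991890.
Q̄ = (S₀/π) × [bracket] = (2360/π) × 0.991890 = 745.1 W/m².

Q̄ ≈ 745 W/m²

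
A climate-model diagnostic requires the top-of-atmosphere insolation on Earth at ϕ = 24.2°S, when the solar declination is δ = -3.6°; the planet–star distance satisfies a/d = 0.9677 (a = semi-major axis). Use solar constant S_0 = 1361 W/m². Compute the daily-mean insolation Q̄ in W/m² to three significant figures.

cos h₀ = −tan(-24.2°) tan(-3.600°) = -0.0283, h₀ = 1.5991 rad.
Bracket: h₀ sin ϕ sin δ + cos ϕ cos δ sin h₀ = 1.5991×-0.40992×-0.06279 + 0.91212×0.99803×0.99960 = 0.041159 + 0.909959 = 0.951118.
Inverse-square distance factor (a/d)² = 0.9677² = 0.936443.
Q̄ = (S_0/π) × 0.936443 × [bracket] = (1361/π) × 0.936443 × 0.951118 = 385.9 W/m².

Q̄ ≈ 386 W/m²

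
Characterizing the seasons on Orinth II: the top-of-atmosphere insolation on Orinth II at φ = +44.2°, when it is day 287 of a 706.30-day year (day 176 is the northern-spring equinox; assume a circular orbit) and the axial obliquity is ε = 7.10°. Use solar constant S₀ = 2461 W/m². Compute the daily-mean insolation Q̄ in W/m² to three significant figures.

Solar longitude: λ_s = 360° × (287 − 176)/706.30 = 56.577°.
sin δ = sin 7.10° × sin 56.577° = 0.10316, so δ = +5.921°.
cos H₀ = −tan(+44.2°) tan(+5.921°) = -0.1009, H₀ = 1.6718 rad.
Bracket: H₀ sin φ sin δ + cos φ cos δ sin H₀ = 1.6718×0.69717×0.10316 + 0.71691×0.99466×0.99490 = 0.120236 + 0.709445 = 0.829681.
Q̄ = (S₀/π) × [bracket] = (2461/π) × 0.829681 = 649.9 W/m².

Q̄ ≈ 650 W/m²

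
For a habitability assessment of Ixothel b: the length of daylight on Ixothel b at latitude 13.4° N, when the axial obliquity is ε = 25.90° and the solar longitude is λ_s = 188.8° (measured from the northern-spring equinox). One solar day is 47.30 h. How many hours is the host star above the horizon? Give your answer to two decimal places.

23.41 h

Solar declination: sin δ = sin ε · sin λ_s = sin 25.90° × sin 188.8° = -0.06682, so δ = -3.832°.
cos H₀ = −tan φ · tan δ = −tan(+13.4°) × tan(-3.832°) = 0.0160, so H₀ = 1.5548 rad = 89.09°.
Daylight = 2H₀/(2π) × 47.30 h = (1.5548/π) × 47.30 = 23.41 h.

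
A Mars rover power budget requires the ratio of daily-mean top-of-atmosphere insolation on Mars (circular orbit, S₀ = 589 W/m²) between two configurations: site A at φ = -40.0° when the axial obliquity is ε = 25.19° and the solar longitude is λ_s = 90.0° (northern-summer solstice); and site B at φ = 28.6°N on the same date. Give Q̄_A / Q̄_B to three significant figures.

— Configuration A (φ=-40.0°):
Solar declination: sin δ = sin ε · sin λ_s = sin 25.19° × sin 90.0° = 0.42562, so δ = +25.190°.
cos H₀ = −tan(-40.0°) tan(+25.190°) = 0.3947, H₀ = 1.1651 rad.
Bracket: H₀ sin φ sin δ + cos φ cos δ sin H₀ = 1.1651×-0.64279×0.42562 + 0.76604×0.90490×0.91882 = -0.318753 + 0.636916 = 0.318163.
Q̄ = (S₀/π) × [bracket] = (589/π) × 0.318163 = 59.651 W/m².
— Configuration B (φ=+28.6°):
cos H₀ = −tan(+28.6°) tan(+25.190°) = -0.2564, H₀ = 1.8301 rad.
Bracket: H₀ sin φ sin δ + cos φ cos δ sin H₀ = 1.8301×0.47869×0.42562 + 0.87798×0.90490×0.96656 = 0.372865 + 0.767917 = 1.140782.
Q̄ = (S₀/π) × [bracket] = (589/π) × 1.140782 = 213.88 W/m².
Ratio Q̄_A / Q̄_B = 59.651 / 213.88 = 0.2789.

Q̄_A / Q̄_B ≈ 0.279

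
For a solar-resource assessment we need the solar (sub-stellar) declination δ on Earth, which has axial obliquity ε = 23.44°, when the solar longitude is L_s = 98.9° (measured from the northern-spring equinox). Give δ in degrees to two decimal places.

δ = +23.14°

sin δ = sin ε · sin L_s = sin 23.44° × sin 98.9° = 0.392999.
δ = arcsin(0.392999) = +23.14°.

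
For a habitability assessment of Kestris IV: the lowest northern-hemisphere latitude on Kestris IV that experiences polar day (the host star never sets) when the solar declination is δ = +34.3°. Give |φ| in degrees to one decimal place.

|φ| = 55.7°

Polar day requires cos H₀ = −tan φ tan δ ≤ −1, i.e. tan φ tan δ ≥ 1.
The boundary is |tan φ| · |tan δ| = 1, so |φ| = 90° − |δ| = 90° − 34.3° = 55.7° in the northern hemisphere.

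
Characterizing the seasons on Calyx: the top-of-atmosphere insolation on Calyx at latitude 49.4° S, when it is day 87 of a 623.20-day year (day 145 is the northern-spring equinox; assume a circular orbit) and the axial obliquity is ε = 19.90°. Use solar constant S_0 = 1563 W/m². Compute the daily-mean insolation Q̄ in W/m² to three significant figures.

Solar longitude: L_s = 360° × (87 − 145)/623.20 = -33.504°, i.e. -33.504° + 360° = 326.496°.
sin δ = sin 19.90° × sin 326.496° = -0.18789, so δ = -10.830°.
cos h₀ = −tan(-49.4°) tan(-10.830°) = -0.2232, h₀ = 1.7959 rad.
Bracket: h₀ sin ϕ sin δ + cos ϕ cos δ sin h₀ = 1.7959×-0.75927×-0.18789 + 0.65077×0.98219×0.97477 = 0.256202 + 0.623053 = 0.879255.
Q̄ = (S_0/π) × [bracket] = (1563/π) × 0.879255 = 437.4 W/m².

Q̄ ≈ 437 W/m²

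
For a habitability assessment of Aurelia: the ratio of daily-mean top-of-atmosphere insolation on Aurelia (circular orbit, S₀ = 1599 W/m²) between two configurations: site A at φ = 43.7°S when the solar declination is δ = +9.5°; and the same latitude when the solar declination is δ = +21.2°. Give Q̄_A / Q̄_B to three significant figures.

— Configuration A (φ=-43.7°):
cos H₀ = −tan(-43.7°) tan(+9.500°) = 0.1599, H₀ = 1.4102 rad.
Bracket: H₀ sin φ sin δ + cos φ cos δ sin H₀ = 1.4102×-0.69088×0.16505 + 0.72297×0.98629×0.98713 = -0.160805 + 0.703881 = 0.543076.
Q̄ = (S₀/π) × [bracket] = (1599/π) × 0.543076 = 276.41 W/m².
— Configuration B (φ=-43.7°):
cos H₀ = −tan(-43.7°) tan(+21.200°) = 0.3707, H₀ = 1.1911 rad.
Bracket: H₀ sin φ sin δ + cos φ cos δ sin H₀ = 1.1911×-0.69088×0.36162 + 0.72297×0.93232×0.92877 = -0.297580 + 0.626028 = 0.328448.
Q̄ = (S₀/π) × [bracket] = (1599/π) × 0.328448 = 167.17 W/m².
Ratio Q̄_A / Q̄_B = 276.41 / 167.17 = 1.653.

Q̄_A / Q̄_B ≈ 1.65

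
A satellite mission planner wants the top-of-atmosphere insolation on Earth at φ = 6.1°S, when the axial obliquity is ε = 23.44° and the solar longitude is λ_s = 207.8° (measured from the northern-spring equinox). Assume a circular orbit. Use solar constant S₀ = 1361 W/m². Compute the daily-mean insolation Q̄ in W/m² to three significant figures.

Q̄ ≈ 437 W/m²

Solar declination: sin δ = sin ε · sin λ_s = sin 23.44° × sin 207.8° = -0.18552, so δ = -10.692°.
cos H₀ = −tan(-6.1°) tan(-10.692°) = -0.0202, H₀ = 1.5910 rad.
Bracket: H₀ sin φ sin δ + cos φ cos δ sin H₀ = 1.5910×-0.10626×-0.18552 + 0.99434×0.98264×0.99980 = 0.031364 + 0.976883 = 1.008247.
Q̄ = (S₀/π) × [bracket] = (1361/π) × 1.008247 = 436.8 W/m².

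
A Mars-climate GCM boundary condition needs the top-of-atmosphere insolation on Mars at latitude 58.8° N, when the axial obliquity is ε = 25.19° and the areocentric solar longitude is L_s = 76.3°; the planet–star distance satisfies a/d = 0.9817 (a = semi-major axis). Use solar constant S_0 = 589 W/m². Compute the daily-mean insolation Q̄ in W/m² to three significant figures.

Q̄ ≈ 211 W/m²

sin δ = sin 25.19° × sin 76.3° = 0.41351, so δ = +24.426°.
cos h₀ = −tan(+58.8°) tan(+24.426°) = -0.7499, h₀ = 2.4187 rad.
Bracket: h₀ sin ϕ sin δ + cos ϕ cos δ sin h₀ = 2.4187×0.85536×0.41351 + 0.51803×0.91050×0.66154 = 0.855494 + 0.312026 = 1.167520.
Inverse-square distance factor (a/d)² = 0.9817² = 0.963735.
Q̄ = (S_0/π) × 0.963735 × [bracket] = (589/π) × 0.963735 × 1.167520 = 211.0 W/m².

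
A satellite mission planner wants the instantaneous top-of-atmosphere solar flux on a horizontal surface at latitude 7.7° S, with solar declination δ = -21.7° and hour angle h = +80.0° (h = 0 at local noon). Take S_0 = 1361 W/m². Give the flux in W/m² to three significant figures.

285 W/m²

cos θ_z = sin ϕ sin δ + cos ϕ cos δ cos h = 0.049541 + 0.159887 = 0.209428.
Flux = S_0 · cos θ_z = 1361 × 0.209428 = 285.0 W/m².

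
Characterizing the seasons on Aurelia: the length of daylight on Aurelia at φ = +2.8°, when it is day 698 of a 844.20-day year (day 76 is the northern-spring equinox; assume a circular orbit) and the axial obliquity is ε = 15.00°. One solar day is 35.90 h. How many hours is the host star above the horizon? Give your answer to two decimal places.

Solar longitude: λ_s = 360° × (698 − 76)/844.20 = 265.245°.
sin δ = sin 15.00° × sin 265.245° = -0.25793, so δ = -14.947°.
cos H₀ = −tan φ · tan δ = −tan(+2.8°) × tan(-14.947°) = 0.0131, so H₀ = 1.5577 rad = 89.25°.
Daylight = 2H₀/(2π) × 35.90 h = (1.5577/π) × 35.90 = 17.80 h.

17.80 h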